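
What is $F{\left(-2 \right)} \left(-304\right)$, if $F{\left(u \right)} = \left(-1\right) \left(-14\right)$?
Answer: $-4256$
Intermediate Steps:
$F{\left(u \right)} = 14$
$F{\left(-2 \right)} \left(-304\right) = 14 \left(-304\right) = -4256$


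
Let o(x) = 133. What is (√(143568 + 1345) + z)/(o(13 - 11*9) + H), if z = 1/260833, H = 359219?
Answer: 1/93730860216 + √144913/359352 ≈ 0.0010593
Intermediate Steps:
z = 1/260833 ≈ 3.8339e-6
(√(143568 + 1345) + z)/(o(13 - 11*9) + H) = (√(143568 + 1345) + 1/260833)/(133 + 359219) = (√144913 + 1/260833)/359352 = (1/260833 + √144913)*(1/359352) = 1/93730860216 + √144913/359352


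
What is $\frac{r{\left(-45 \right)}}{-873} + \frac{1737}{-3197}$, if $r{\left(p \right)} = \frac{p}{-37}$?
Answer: $- \frac{6250078}{11474033} \approx -0.54471$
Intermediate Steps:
$r{\left(p \right)} = - \frac{p}{37}$ ($r{\left(p \right)} = p \left(- \frac{1}{37}\right) = - \frac{p}{37}$)
$\frac{r{\left(-45 \right)}}{-873} + \frac{1737}{-3197} = \frac{\left(- \frac{1}{37}\right) \left(-45\right)}{-873} + \frac{1737}{-3197} = \frac{45}{37} \left(- \frac{1}{873}\right) + 1737 \left(- \frac{1}{3197}\right) = - \frac{5}{3589} - \frac{1737}{3197} = - \frac{6250078}{11474033}$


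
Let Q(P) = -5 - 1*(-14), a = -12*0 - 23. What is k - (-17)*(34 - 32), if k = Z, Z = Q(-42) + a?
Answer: 20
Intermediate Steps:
a = -23 (a = 0 - 23 = -23)
Q(P) = 9 (Q(P) = -5 + 14 = 9)
Z = -14 (Z = 9 - 23 = -14)
k = -14
k - (-17)*(34 - 32) = -14 - (-17)*(34 - 32) = -14 - (-17)*2 = -14 - 1*(-34) = -14 + 34 = 20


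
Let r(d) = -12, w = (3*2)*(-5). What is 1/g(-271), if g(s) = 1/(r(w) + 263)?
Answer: 251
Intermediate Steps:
w = -30 (w = 6*(-5) = -30)
g(s) = 1/251 (g(s) = 1/(-12 + 263) = 1/251)
1/g(-271) = 1/(1/251) = 251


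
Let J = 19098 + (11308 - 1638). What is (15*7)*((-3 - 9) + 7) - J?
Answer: -29293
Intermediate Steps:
J = 28768 (J = 19098 + 9670 = 28768)
(15*7)*((-3 - 9) + 7) - J = (15*7)*((-3 - 9) + 7) - 1*28768 = 105*(-12 + 7) - 28768 = 105*(-5) - 28768 = -525 - 28768 = -29293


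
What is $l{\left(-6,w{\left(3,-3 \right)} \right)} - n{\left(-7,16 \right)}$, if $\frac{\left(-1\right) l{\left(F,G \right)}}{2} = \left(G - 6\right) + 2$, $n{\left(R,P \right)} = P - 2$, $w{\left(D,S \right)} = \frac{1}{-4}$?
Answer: $- \frac{11}{2} \approx -5.5$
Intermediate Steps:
$w{\left(D,S \right)} = - \frac{1}{4}$
$n{\left(R,P \right)} = -2 + P$
$l{\left(F,G \right)} = 8 - 2 G$ ($l{\left(F,G \right)} = - 2 \left(\left(G - 6\right) + 2\right) = - 2 \left(\left(-6 + G\right) + 2\right) = - 2 \left(-4 + G\right) = 8 - 2 G$)
$l{\left(-6,w{\left(3,-3 \right)} \right)} - n{\left(-7,16 \right)} = \left(8 - - \frac{1}{2}\right) - \left(-2 + 16\right) = \left(8 + \frac{1}{2}\right) - 14 = \frac{17}{2} - 14 = - \frac{11}{2}$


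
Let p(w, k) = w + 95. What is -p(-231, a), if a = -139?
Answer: 136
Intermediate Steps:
p(w, k) = 95 + w
-p(-231, a) = -(95 - 231) = -1*(-136) = 136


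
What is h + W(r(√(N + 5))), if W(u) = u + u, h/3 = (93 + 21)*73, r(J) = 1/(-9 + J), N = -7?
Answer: 2072160/83 - 2*I*√2/83 ≈ 24966.0 - 0.034077*I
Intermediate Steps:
h = 24966 (h = 3*((93 + 21)*73) = 3*(114*73) = 3*8322 = 24966)
W(u) = 2*u
h + W(r(√(N + 5))) = 24966 + 2/(-9 + √(-7 + 5)) = 24966 + 2/(-9 + √(-2)) = 24966 + 2/(-9 + I*√2)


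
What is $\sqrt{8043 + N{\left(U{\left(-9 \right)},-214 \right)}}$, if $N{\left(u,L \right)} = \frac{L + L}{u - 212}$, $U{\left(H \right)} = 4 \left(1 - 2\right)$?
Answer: $\frac{\sqrt{2606574}}{18} \approx 89.694$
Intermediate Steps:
$U{\left(H \right)} = -4$ ($U{\left(H \right)} = 4 \left(-1\right) = -4$)
$N{\left(u,L \right)} = \frac{2 L}{-212 + u}$
$\sqrt{8043 + N{\left(U{\left(-9 \right)},-214 \right)}} = \sqrt{8043 + 2 \left(-214\right) \frac{1}{-212 - 4}} = \sqrt{8043 + 2 \left(-214\right) \frac{1}{-216}} = \sqrt{8043 + 2 \left(-214\right) \left(- \frac{1}{216}\right)} = \sqrt{8043 + \frac{107}{54}} = \sqrt{\frac{434429}{54}} = \frac{\sqrt{2606574}}{18}$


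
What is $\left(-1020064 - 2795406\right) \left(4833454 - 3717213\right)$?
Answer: $-4258984048270$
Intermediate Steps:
$\left(-1020064 - 2795406\right) \left(4833454 - 3717213\right) = \left(-3815470\right) 1116241 = -4258984048270$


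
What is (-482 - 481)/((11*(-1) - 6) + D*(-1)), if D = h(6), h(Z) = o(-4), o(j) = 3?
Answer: 963/20 ≈ 48.150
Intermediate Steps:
h(Z) = 3
D = 3
(-482 - 481)/((11*(-1) - 6) + D*(-1)) = (-482 - 481)/((11*(-1) - 6) + 3*(-1)) = -963/((-11 - 6) - 3) = -963/(-17 - 3) = -963/(-20) = -963*(-1/20) = 963/20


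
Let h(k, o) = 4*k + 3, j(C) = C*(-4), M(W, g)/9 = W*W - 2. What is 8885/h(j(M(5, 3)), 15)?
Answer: -8885/3309 ≈ -2.6851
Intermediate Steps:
M(W, g) = -18 + 9*W² (M(W, g) = 9*(W*W - 2) = 9*(W² - 2) = 9*(-2 + W²) = -18 + 9*W²)
j(C) = -4*C
h(k, o) = 3 + 4*k
8885/h(j(M(5, 3)), 15) = 8885/(3 + 4*(-4*(-18 + 9*5²))) = 8885/(3 + 4*(-4*(-18 + 9*25))) = 8885/(3 + 4*(-4*(-18 + 225))) = 8885/(3 + 4*(-4*207)) = 8885/(3 + 4*(-828)) = 8885/(3 - 3312) = 8885/(-3309) = 8885*(-1/3309) = -8885/3309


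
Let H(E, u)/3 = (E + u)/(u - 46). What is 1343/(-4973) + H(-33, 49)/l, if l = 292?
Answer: -78147/363029 ≈ -0.21526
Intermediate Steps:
H(E, u) = 3*(E + u)/(-46 + u) (H(E, u) = 3*((E + u)/(u - 46)) = 3*((E + u)/(-46 + u)) = 3*(E + u)/(-46 + u))
1343/(-4973) + H(-33, 49)/l = 1343/(-4973) + (3*(-33 + 49)/(-46 + 49))/292 = 1343*(-1/4973) + (3*16/3)*(1/292) = -1343/4973 + (3*(1/3)*16)*(1/292) = -1343/4973 + 16*(1/292) = -1343/4973 + 4/73 = -78147/363029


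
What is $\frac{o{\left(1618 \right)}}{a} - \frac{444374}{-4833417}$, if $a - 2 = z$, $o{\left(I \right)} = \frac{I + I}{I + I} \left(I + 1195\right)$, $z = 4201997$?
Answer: $\frac{1880855505647}{20310013400583} \approx 0.092607$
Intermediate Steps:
$o{\left(I \right)} = 1195 + I$ ($o{\left(I \right)} = \frac{2 I}{2 I} \left(1195 + I\right) = 2 I \frac{1}{2 I} \left(1195 + I\right) = 1 \left(1195 + I\right) = 1195 + I$)
$a = 4201999$ ($a = 2 + 4201997 = 4201999$)
$\frac{o{\left(1618 \right)}}{a} - \frac{444374}{-4833417} = \frac{1195 + 1618}{4201999} - \frac{444374}{-4833417} = 2813 \cdot \frac{1}{4201999} - - \frac{444374}{4833417} = \frac{2813}{4201999} + \frac{444374}{4833417} = \frac{1880855505647}{20310013400583}$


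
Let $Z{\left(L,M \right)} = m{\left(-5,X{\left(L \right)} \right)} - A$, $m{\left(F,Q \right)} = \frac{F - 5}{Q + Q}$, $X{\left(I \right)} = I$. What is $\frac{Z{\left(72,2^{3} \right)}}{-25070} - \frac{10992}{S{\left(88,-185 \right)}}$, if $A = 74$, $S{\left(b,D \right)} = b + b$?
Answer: $- \frac{1240003817}{19855440} \approx -62.452$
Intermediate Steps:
$S{\left(b,D \right)} = 2 b$
$m{\left(F,Q \right)} = \frac{-5 + F}{2 Q}$
$Z{\left(L,M \right)} = -74 - \frac{5}{L}$ ($Z{\left(L,M \right)} = \frac{-5 - 5}{2 L} - 74 = \frac{1}{2} \frac{1}{L} \left(-10\right) - 74 = - \frac{5}{L} - 74 = -74 - \frac{5}{L}$)
$\frac{Z{\left(72,2^{3} \right)}}{-25070} - \frac{10992}{S{\left(88,-185 \right)}} = \frac{-74 - \frac{5}{72}}{-25070} - \frac{10992}{2 \cdot 88} = \left(-74 - \frac{5}{72}\right) \left(- \frac{1}{25070}\right) - \frac{10992}{176} = \left(-74 - \frac{5}{72}\right) \left(- \frac{1}{25070}\right) - \frac{687}{11} = \left(- \frac{5333}{72}\right) \left(- \frac{1}{25070}\right) - \frac{687}{11} = \frac{5333}{1805040} - \frac{687}{11} = - \frac{1240003817}{19855440}$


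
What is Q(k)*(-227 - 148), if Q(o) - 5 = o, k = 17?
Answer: -8250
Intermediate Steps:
Q(o) = 5 + o
Q(k)*(-227 - 148) = (5 + 17)*(-227 - 148) = 22*(-375) = -8250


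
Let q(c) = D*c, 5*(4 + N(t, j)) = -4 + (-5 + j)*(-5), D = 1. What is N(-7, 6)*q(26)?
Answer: -754/5 ≈ -150.80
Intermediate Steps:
N(t, j) = 1/5 - j (N(t, j) = -4 + (-4 + (-5 + j)*(-5))/5 = -4 + (-4 + (25 - 5*j))/5 = -4 + (21 - 5*j)/5 = -4 + (21/5 - j) = 1/5 - j)
q(c) = c (q(c) = 1*c = c)
N(-7, 6)*q(26) = (1/5 - 1*6)*26 = (1/5 - 6)*26 = -29/5*26 = -754/5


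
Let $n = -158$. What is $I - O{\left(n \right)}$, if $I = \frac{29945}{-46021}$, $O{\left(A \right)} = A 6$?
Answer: $\frac{43597963}{46021} \approx 947.35$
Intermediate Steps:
$O{\left(A \right)} = 6 A$
$I = - \frac{29945}{46021}$ ($I = 29945 \left(- \frac{1}{46021}\right) = - \frac{29945}{46021} \approx -0.65068$)
$I - O{\left(n \right)} = - \frac{29945}{46021} - 6 \left(-158\right) = - \frac{29945}{46021} - -948 = - \frac{29945}{46021} + 948 = \frac{43597963}{46021}$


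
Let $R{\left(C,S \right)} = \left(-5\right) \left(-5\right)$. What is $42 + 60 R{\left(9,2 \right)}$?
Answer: $1542$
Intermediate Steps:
$R{\left(C,S \right)} = 25$
$42 + 60 R{\left(9,2 \right)} = 42 + 60 \cdot 25 = 42 + 1500 = 1542$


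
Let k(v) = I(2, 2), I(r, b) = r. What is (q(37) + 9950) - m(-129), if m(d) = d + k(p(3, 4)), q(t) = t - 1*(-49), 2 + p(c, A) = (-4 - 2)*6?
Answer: 10163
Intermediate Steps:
p(c, A) = -38 (p(c, A) = -2 + (-4 - 2)*6 = -2 - 6*6 = -2 - 36 = -38)
q(t) = 49 + t (q(t) = t + 49 = 49 + t)
k(v) = 2
m(d) = 2 + d (m(d) = d + 2 = 2 + d)
(q(37) + 9950) - m(-129) = ((49 + 37) + 9950) - (2 - 129) = (86 + 9950) - 1*(-127) = 10036 + 127 = 10163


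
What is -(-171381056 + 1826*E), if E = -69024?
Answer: 297418880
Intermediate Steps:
-(-171381056 + 1826*E) = -1826/(1/(-93856 - 69024)) = -1826/(1/(-162880)) = -1826/(-1/162880) = -1826*(-162880) = 297418880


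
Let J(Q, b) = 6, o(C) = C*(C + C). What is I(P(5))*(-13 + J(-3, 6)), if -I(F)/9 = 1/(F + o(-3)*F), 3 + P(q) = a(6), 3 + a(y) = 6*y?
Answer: 21/190 ≈ 0.11053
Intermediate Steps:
o(C) = 2*C² (o(C) = C*(2*C) = 2*C²)
a(y) = -3 + 6*y
P(q) = 30 (P(q) = -3 + (-3 + 6*6) = -3 + (-3 + 36) = -3 + 33 = 30)
I(F) = -9/(19*F) (I(F) = -9/(F + (2*(-3)²)*F) = -9/(F + (2*9)*F) = -9/(F + 18*F) = -9*1/(19*F) = -9/(19*F))
I(P(5))*(-13 + J(-3, 6)) = (-9/19/30)*(-13 + 6) = -9/19*1/30*(-7) = -3/190*(-7) = 21/190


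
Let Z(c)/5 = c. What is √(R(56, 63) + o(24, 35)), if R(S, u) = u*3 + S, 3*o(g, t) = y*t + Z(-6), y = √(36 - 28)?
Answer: √(2115 + 210*√2)/3 ≈ 16.371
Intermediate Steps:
Z(c) = 5*c
y = 2*√2 (y = √8 = 2*√2 ≈ 2.8284)
o(g, t) = -10 + 2*t*√2/3 (o(g, t) = ((2*√2)*t + 5*(-6))/3 = (2*t*√2 - 30)/3 = (-30 + 2*t*√2)/3 = -10 + 2*t*√2/3)
R(S, u) = S + 3*u (R(S, u) = 3*u + S = S + 3*u)
√(R(56, 63) + o(24, 35)) = √((56 + 3*63) + (-10 + (⅔)*35*√2)) = √((56 + 189) + (-10 + 70*√2/3)) = √(245 + (-10 + 70*√2/3)) = √(235 + 70*√2/3)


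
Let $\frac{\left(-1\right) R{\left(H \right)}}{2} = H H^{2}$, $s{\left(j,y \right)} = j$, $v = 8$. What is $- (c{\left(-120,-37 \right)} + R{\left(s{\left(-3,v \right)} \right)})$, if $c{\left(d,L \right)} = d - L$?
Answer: $29$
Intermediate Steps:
$R{\left(H \right)} = - 2 H^{3}$ ($R{\left(H \right)} = - 2 H H^{2} = - 2 H^{3}$)
$- (c{\left(-120,-37 \right)} + R{\left(s{\left(-3,v \right)} \right)}) = - (\left(-120 - -37\right) - 2 \left(-3\right)^{3}) = - (\left(-120 + 37\right) - -54) = - (-83 + 54) = \left(-1\right) \left(-29\right) = 29$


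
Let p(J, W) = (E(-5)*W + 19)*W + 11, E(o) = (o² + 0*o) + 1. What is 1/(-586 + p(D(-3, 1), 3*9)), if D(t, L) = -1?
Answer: 1/18892 ≈ 5.2932e-5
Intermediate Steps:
E(o) = 1 + o² (E(o) = (o² + 0) + 1 = o² + 1 = 1 + o²)
p(J, W) = 11 + W*(19 + 26*W) (p(J, W) = ((1 + (-5)²)*W + 19)*W + 11 = ((1 + 25)*W + 19)*W + 11 = (26*W + 19)*W + 11 = (19 + 26*W)*W + 11 = W*(19 + 26*W) + 11 = 11 + W*(19 + 26*W))
1/(-586 + p(D(-3, 1), 3*9)) = 1/(-586 + (11 + 19*(3*9) + 26*(3*9)²)) = 1/(-586 + (11 + 19*27 + 26*27²)) = 1/(-586 + (11 + 513 + 26*729)) = 1/(-586 + (11 + 513 + 18954)) = 1/(-586 + 19478) = 1/18892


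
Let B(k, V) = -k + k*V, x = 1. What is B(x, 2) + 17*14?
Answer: 239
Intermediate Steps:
B(k, V) = -k + V*k
B(x, 2) + 17*14 = 1*(-1 + 2) + 17*14 = 1*1 + 238 = 1 + 238 = 239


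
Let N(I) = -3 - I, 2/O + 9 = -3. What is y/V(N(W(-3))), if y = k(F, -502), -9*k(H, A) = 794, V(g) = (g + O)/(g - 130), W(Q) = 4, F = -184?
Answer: -217556/129 ≈ -1686.5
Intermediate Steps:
O = -⅙ (O = 2/(-9 - 3) = 2/(-12) = 2*(-1/12) = -⅙ ≈ -0.16667)
V(g) = (-⅙ + g)/(-130 + g) (V(g) = (g - ⅙)/(g - 130) = (-⅙ + g)/(-130 + g))
k(H, A) = -794/9 (k(H, A) = -⅑*794 = -794/9)
y = -794/9 ≈ -88.222
y/V(N(W(-3))) = -794*(-130 + (-3 - 1*4))/(-⅙ + (-3 - 1*4))/9 = -794*(-130 + (-3 - 4))/(-⅙ + (-3 - 4))/9 = -794*(-130 - 7)/(-⅙ - 7)/9 = -794/(9*(-43/6/(-137))) = -794/(9*((-1/137*(-43/6)))) = -794/(9*43/822) = -794/9*822/43 = -217556/129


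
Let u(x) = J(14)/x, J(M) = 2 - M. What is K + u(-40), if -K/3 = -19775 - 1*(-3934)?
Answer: 475233/10 ≈ 47523.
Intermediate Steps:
K = 47523 (K = -3*(-19775 - 1*(-3934)) = -3*(-19775 + 3934) = -3*(-15841) = 47523)
u(x) = -12/x (u(x) = (2 - 1*14)/x = (2 - 14)/x = -12/x)
K + u(-40) = 47523 - 12/(-40) = 47523 - 12*(-1/40) = 47523 + 3/10 = 475233/10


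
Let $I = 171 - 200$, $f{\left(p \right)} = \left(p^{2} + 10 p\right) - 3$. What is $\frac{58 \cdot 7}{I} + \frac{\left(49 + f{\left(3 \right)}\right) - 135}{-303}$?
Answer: $- \frac{4192}{303} \approx -13.835$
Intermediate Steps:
$f{\left(p \right)} = -3 + p^{2} + 10 p$
$I = -29$
$\frac{58 \cdot 7}{I} + \frac{\left(49 + f{\left(3 \right)}\right) - 135}{-303} = \frac{58 \cdot 7}{-29} + \frac{\left(49 + \left(-3 + 3^{2} + 10 \cdot 3\right)\right) - 135}{-303} = 406 \left(- \frac{1}{29}\right) + \left(\left(49 + \left(-3 + 9 + 30\right)\right) - 135\right) \left(- \frac{1}{303}\right) = -14 + \left(\left(49 + 36\right) - 135\right) \left(- \frac{1}{303}\right) = -14 + \left(85 - 135\right) \left(- \frac{1}{303}\right) = -14 - - \frac{50}{303} = -14 + \frac{50}{303} = - \frac{4192}{303}$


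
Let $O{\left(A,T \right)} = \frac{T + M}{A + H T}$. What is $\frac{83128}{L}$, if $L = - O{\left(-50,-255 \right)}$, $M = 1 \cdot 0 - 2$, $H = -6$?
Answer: $\frac{123029440}{257} \approx 4.7871 \cdot 10^{5}$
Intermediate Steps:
$M = -2$ ($M = 0 - 2 = -2$)
$O{\left(A,T \right)} = \frac{-2 + T}{A - 6 T}$ ($O{\left(A,T \right)} = \frac{T - 2}{A - 6 T} = \frac{-2 + T}{A - 6 T}$)
$L = \frac{257}{1480}$ ($L = - \frac{-2 - 255}{-50 - -1530} = - \frac{-257}{-50 + 1530} = - \frac{-257}{1480} = \left(-1\right) \left(- \frac{257}{1480}\right) = \frac{257}{1480} \approx 0.17365$)
$\frac{83128}{L} = \frac{83128}{\frac{257}{1480}} = 83128 \cdot \frac{1480}{257} = \frac{123029440}{257}$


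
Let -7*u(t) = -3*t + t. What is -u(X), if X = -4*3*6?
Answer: 144/7 ≈ 20.571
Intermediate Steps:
X = -72 (X = -12*6 = -72)
u(t) = 2*t/7 (u(t) = -(-3*t + t)/7 = -(-2)*t/7 = 2*t/7)
-u(X) = -2*(-72)/7 = -1*(-144/7) = 144/7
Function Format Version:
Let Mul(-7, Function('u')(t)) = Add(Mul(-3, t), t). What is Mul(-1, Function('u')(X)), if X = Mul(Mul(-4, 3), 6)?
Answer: Rational(144, 7) ≈ 20.571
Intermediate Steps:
X = -72 (X = Mul(-12, 6) = -72)
Function('u')(t) = Mul(Rational(2, 7), t) (Function('u')(t) = Mul(Rational(-1, 7), Add(Mul(-3, t), t)) = Mul(Rational(-1, 7), Mul(-2, t)) = Mul(Rational(2, 7), t))
Mul(-1, Function('u')(X)) = Mul(-1, Mul(Rational(2, 7), -72)) = Mul(-1, Rational(-144, 7)) = Rational(144, 7)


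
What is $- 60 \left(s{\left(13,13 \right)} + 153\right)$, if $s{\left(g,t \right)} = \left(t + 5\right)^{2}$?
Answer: $-28620$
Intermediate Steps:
$s{\left(g,t \right)} = \left(5 + t\right)^{2}$
$- 60 \left(s{\left(13,13 \right)} + 153\right) = - 60 \left(\left(5 + 13\right)^{2} + 153\right) = - 60 \left(18^{2} + 153\right) = - 60 \left(324 + 153\right) = \left(-60\right) 477 = -28620$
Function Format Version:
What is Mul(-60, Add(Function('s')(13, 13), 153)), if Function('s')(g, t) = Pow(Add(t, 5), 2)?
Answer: -28620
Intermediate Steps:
Function('s')(g, t) = Pow(Add(5, t), 2)
Mul(-60, Add(Function('s')(13, 13), 153)) = Mul(-60, Add(Pow(Add(5, 13), 2), 153)) = Mul(-60, Add(Pow(18, 2), 153)) = Mul(-60, Add(324, 153)) = Mul(-60, 477) = -28620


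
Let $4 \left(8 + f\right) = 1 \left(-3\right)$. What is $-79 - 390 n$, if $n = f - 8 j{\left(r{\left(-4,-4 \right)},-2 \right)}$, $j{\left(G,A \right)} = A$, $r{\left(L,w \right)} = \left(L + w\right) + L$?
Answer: $- \frac{5813}{2} \approx -2906.5$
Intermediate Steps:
$r{\left(L,w \right)} = w + 2 L$
$f = - \frac{35}{4}$ ($f = -8 + \frac{1 \left(-3\right)}{4} = -8 + \frac{1}{4} \left(-3\right) = -8 - \frac{3}{4} = - \frac{35}{4} \approx -8.75$)
$n = \frac{29}{4}$ ($n = - \frac{35}{4} - -16 = - \frac{35}{4} + 16 = \frac{29}{4} \approx 7.25$)
$-79 - 390 n = -79 - \frac{5655}{2} = - \frac{5813}{2}$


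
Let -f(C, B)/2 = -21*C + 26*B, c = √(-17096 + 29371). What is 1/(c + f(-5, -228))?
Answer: 11646/135617041 - 5*√491/135617041 ≈ 8.5057e-5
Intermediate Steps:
c = 5*√491 (c = √12275 = 5*√491 ≈ 110.79)
f(C, B) = -52*B + 42*C (f(C, B) = -2*(-21*C + 26*B) = -52*B + 42*C)
1/(c + f(-5, -228)) = 1/(5*√491 + (-52*(-228) + 42*(-5))) = 1/(5*√491 + (11856 - 210)) = 1/(5*√491 + 11646) = 1/(11646 + 5*√491)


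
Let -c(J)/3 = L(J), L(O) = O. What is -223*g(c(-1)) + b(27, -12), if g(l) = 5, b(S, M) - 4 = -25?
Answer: -1136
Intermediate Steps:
b(S, M) = -21 (b(S, M) = 4 - 25 = -21)
c(J) = -3*J
-223*g(c(-1)) + b(27, -12) = -223*5 - 21 = -1115 - 21 = -1136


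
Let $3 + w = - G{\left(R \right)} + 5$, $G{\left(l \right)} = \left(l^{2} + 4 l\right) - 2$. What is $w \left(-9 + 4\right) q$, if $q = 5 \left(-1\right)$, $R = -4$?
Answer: $100$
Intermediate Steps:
$G{\left(l \right)} = -2 + l^{2} + 4 l$
$w = 4$ ($w = -3 + \left(- (-2 + \left(-4\right)^{2} + 4 \left(-4\right)) + 5\right) = -3 + \left(- (-2 + 16 - 16) + 5\right) = -3 + \left(\left(-1\right) \left(-2\right) + 5\right) = -3 + \left(2 + 5\right) = -3 + 7 = 4$)
$q = -5$
$w \left(-9 + 4\right) q = 4 \left(-9 + 4\right) \left(-5\right) = 4 \left(-5\right) \left(-5\right) = \left(-20\right) \left(-5\right) = 100$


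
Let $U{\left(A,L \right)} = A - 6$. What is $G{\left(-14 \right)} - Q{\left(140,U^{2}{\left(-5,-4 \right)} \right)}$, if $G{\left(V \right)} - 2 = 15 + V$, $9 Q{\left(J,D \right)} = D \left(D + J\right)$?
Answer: $-3506$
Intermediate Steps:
$U{\left(A,L \right)} = -6 + A$ ($U{\left(A,L \right)} = A - 6 = -6 + A$)
$Q{\left(J,D \right)} = \frac{D \left(D + J\right)}{9}$
$G{\left(V \right)} = 17 + V$ ($G{\left(V \right)} = 2 + \left(15 + V\right) = 17 + V$)
$G{\left(-14 \right)} - Q{\left(140,U^{2}{\left(-5,-4 \right)} \right)} = \left(17 - 14\right) - \frac{\left(-6 - 5\right)^{2} \left(\left(-6 - 5\right)^{2} + 140\right)}{9} = 3 - \frac{\left(-11\right)^{2} \left(\left(-11\right)^{2} + 140\right)}{9} = 3 - \frac{1}{9} \cdot 121 \left(121 + 140\right) = 3 - \frac{1}{9} \cdot 121 \cdot 261 = 3 - 3509 = -3506$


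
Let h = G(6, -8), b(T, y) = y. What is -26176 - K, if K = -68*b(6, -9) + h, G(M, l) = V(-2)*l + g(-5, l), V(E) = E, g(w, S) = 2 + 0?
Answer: -26806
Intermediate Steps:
g(w, S) = 2
G(M, l) = 2 - 2*l (G(M, l) = -2*l + 2 = 2 - 2*l)
h = 18 (h = 2 - 2*(-8) = 2 + 16 = 18)
K = 630 (K = -68*(-9) + 18 = 612 + 18 = 630)
-26176 - K = -26176 - 1*630 = -26176 - 630 = -26806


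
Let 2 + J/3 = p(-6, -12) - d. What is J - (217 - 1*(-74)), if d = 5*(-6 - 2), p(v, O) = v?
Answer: -195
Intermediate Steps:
d = -40 (d = 5*(-8) = -40)
J = 96 (J = -6 + 3*(-6 - 1*(-40)) = -6 + 3*(-6 + 40) = -6 + 3*34 = -6 + 102 = 96)
J - (217 - 1*(-74)) = 96 - (217 - 1*(-74)) = 96 - (217 + 74) = 96 - 1*291 = 96 - 291 = -195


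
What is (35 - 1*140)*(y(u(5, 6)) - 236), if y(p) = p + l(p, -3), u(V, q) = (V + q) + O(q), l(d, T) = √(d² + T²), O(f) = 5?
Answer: 23100 - 105*√265 ≈ 21391.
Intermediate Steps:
l(d, T) = √(T² + d²)
u(V, q) = 5 + V + q (u(V, q) = (V + q) + 5 = 5 + V + q)
y(p) = p + √(9 + p²) (y(p) = p + √((-3)² + p²) = p + √(9 + p²))
(35 - 1*140)*(y(u(5, 6)) - 236) = (35 - 1*140)*(((5 + 5 + 6) + √(9 + (5 + 5 + 6)²)) - 236) = (35 - 140)*((16 + √(9 + 16²)) - 236) = -105*((16 + √(9 + 256)) - 236) = -105*((16 + √265) - 236) = -105*(-220 + √265) = 23100 - 105*√265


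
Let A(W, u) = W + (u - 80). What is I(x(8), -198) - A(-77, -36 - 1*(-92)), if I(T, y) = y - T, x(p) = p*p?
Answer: -161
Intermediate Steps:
x(p) = p²
A(W, u) = -80 + W + u (A(W, u) = W + (-80 + u) = -80 + W + u)
I(x(8), -198) - A(-77, -36 - 1*(-92)) = (-198 - 1*8²) - (-80 - 77 + (-36 - 1*(-92))) = (-198 - 1*64) - (-80 - 77 + (-36 + 92)) = (-198 - 64) - (-80 - 77 + 56) = -262 - 1*(-101) = -262 + 101 = -161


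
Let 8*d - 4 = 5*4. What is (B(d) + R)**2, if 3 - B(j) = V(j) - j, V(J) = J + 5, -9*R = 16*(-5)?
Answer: 3844/81 ≈ 47.457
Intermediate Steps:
R = 80/9 (R = -16*(-5)/9 = -1/9*(-80) = 80/9 ≈ 8.8889)
V(J) = 5 + J
d = 3 (d = 1/2 + (5*4)/8 = 1/2 + (1/8)*20 = 1/2 + 5/2 = 3)
B(j) = -2 (B(j) = 3 - ((5 + j) - j) = 3 - 1*5 = 3 - 5 = -2)
(B(d) + R)**2 = (-2 + 80/9)**2 = (62/9)**2 = 3844/81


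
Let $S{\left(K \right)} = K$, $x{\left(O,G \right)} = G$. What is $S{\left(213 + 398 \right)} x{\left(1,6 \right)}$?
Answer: $3666$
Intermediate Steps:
$S{\left(213 + 398 \right)} x{\left(1,6 \right)} = \left(213 + 398\right) 6 = 611 \cdot 6 = 3666$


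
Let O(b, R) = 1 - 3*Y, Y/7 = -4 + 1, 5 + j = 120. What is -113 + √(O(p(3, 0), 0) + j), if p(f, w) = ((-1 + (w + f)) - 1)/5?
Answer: -113 + √179 ≈ -99.621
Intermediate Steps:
j = 115 (j = -5 + 120 = 115)
Y = -21 (Y = 7*(-4 + 1) = 7*(-3) = -21)
p(f, w) = -⅖ + f/5 + w/5 (p(f, w) = ((-1 + (f + w)) - 1)*(⅕) = ((-1 + f + w) - 1)*(⅕) = (-2 + f + w)*(⅕) = -⅖ + f/5 + w/5)
O(b, R) = 64 (O(b, R) = 1 - 3*(-21) = 1 + 63 = 64)
-113 + √(O(p(3, 0), 0) + j) = -113 + √(64 + 115) = -113 + √179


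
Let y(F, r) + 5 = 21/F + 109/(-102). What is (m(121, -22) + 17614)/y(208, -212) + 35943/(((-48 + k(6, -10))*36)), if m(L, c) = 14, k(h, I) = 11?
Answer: -83785491061/28107420 ≈ -2980.9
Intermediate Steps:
y(F, r) = -619/102 + 21/F (y(F, r) = -5 + (21/F + 109/(-102)) = -5 + (21/F + 109*(-1/102)) = -5 + (21/F - 109/102) = -5 + (-109/102 + 21/F) = -619/102 + 21/F)
(m(121, -22) + 17614)/y(208, -212) + 35943/(((-48 + k(6, -10))*36)) = (14 + 17614)/(-619/102 + 21/208) + 35943/(((-48 + 11)*36)) = 17628/(-619/102 + 21*(1/208)) + 35943/((-37*36)) = 17628/(-619/102 + 21/208) + 35943/(-1332) = 17628/(-63305/10608) + 35943*(-1/1332) = 17628*(-10608/63305) - 11981/444 = -186997824/63305 - 11981/444 = -83785491061/28107420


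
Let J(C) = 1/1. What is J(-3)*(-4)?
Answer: -4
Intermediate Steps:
J(C) = 1
J(-3)*(-4) = 1*(-4) = -4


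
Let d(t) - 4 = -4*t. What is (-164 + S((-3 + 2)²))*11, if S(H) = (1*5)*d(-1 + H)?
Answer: -1584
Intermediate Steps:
d(t) = 4 - 4*t
S(H) = 40 - 20*H (S(H) = (1*5)*(4 - 4*(-1 + H)) = 5*(4 + (4 - 4*H)) = 5*(8 - 4*H) = 40 - 20*H)
(-164 + S((-3 + 2)²))*11 = (-164 + (40 - 20*(-3 + 2)²))*11 = (-164 + (40 - 20*(-1)²))*11 = (-164 + (40 - 20*1))*11 = (-164 + (40 - 20))*11 = (-164 + 20)*11 = -144*11 = -1584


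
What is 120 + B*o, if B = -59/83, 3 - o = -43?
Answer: 7246/83 ≈ 87.301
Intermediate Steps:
o = 46 (o = 3 - 1*(-43) = 3 + 43 = 46)
B = -59/83 (B = -59*1/83 = -59/83 ≈ -0.71084)
120 + B*o = 120 - 59/83*46 = 120 - 2714/83 = 7246/83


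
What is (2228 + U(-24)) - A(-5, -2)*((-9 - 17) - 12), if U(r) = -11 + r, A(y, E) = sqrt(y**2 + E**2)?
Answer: 2193 + 38*sqrt(29) ≈ 2397.6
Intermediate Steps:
A(y, E) = sqrt(E**2 + y**2)
(2228 + U(-24)) - A(-5, -2)*((-9 - 17) - 12) = (2228 + (-11 - 24)) - sqrt((-2)**2 + (-5)**2)*((-9 - 17) - 12) = (2228 - 35) - sqrt(4 + 25)*(-26 - 12) = 2193 - sqrt(29)*(-38) = 2193 - (-38)*sqrt(29) = 2193 + 38*sqrt(29)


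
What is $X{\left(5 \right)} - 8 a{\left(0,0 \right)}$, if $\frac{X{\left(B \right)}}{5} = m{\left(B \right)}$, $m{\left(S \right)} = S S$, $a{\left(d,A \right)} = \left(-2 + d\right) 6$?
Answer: $221$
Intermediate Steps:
$a{\left(d,A \right)} = -12 + 6 d$
$m{\left(S \right)} = S^{2}$
$X{\left(B \right)} = 5 B^{2}$
$X{\left(5 \right)} - 8 a{\left(0,0 \right)} = 5 \cdot 5^{2} - 8 \left(-12 + 6 \cdot 0\right) = 5 \cdot 25 - 8 \left(-12 + 0\right) = 125 - -96 = 125 + 96 = 221$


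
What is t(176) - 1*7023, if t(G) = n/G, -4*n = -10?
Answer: -2472091/352 ≈ -7023.0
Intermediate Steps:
n = 5/2 (n = -¼*(-10) = 5/2 ≈ 2.5000)
t(G) = 5/(2*G)
t(176) - 1*7023 = (5/2)/176 - 1*7023 = (5/2)*(1/176) - 7023 = 5/352 - 7023 = -2472091/352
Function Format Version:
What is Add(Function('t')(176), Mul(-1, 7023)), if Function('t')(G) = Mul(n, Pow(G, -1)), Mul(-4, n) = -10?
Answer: Rational(-2472091, 352) ≈ -7023.0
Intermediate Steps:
n = Rational(5, 2) (n = Mul(Rational(-1, 4), -10) = Rational(5, 2) ≈ 2.5000)
Function('t')(G) = Mul(Rational(5, 2), Pow(G, -1))
Add(Function('t')(176), Mul(-1, 7023)) = Add(Mul(Rational(5, 2), Pow(176, -1)), Mul(-1, 7023)) = Add(Mul(Rational(5, 2), Rational(1, 176)), -7023) = Add(Rational(5, 352), -7023) = Rational(-2472091, 352)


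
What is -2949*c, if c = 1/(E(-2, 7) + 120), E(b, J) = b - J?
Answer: -983/37 ≈ -26.568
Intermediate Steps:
c = 1/111 (c = 1/((-2 - 1*7) + 120) = 1/((-2 - 7) + 120) = 1/(-9 + 120) = 1/111 ≈ 0.0090090)
-2949*c = -2949*1/111 = -983/37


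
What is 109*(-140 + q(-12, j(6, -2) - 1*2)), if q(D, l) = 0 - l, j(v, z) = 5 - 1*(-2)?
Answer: -15805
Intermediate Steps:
j(v, z) = 7 (j(v, z) = 5 + 2 = 7)
q(D, l) = -l
109*(-140 + q(-12, j(6, -2) - 1*2)) = 109*(-140 - (7 - 1*2)) = 109*(-140 - (7 - 2)) = 109*(-140 - 1*5) = 109*(-140 - 5) = 109*(-145) = -15805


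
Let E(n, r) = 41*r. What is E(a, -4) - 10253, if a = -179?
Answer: -10417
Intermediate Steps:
E(a, -4) - 10253 = 41*(-4) - 10253 = -164 - 10253 = -10417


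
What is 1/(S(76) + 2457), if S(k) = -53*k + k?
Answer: -1/1495 ≈ -0.00066890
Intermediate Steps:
S(k) = -52*k
1/(S(76) + 2457) = 1/(-52*76 + 2457) = 1/(-3952 + 2457) = 1/(-1495) = -1/1495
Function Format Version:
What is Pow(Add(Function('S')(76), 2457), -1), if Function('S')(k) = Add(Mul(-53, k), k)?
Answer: Rational(-1, 1495) ≈ -0.00066890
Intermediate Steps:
Function('S')(k) = Mul(-52, k)
Pow(Add(Function('S')(76), 2457), -1) = Pow(Add(Mul(-52, 76), 2457), -1) = Pow(Add(-3952, 2457), -1) = Pow(-1495, -1) = Rational(-1, 1495)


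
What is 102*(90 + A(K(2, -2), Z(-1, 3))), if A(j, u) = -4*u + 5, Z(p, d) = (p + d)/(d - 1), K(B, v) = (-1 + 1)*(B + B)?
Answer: 9282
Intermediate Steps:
K(B, v) = 0 (K(B, v) = 0*(2*B) = 0)
Z(p, d) = (d + p)/(-1 + d)
A(j, u) = 5 - 4*u
102*(90 + A(K(2, -2), Z(-1, 3))) = 102*(90 + (5 - 4*(3 - 1)/(-1 + 3))) = 102*(90 + (5 - 4*2/2)) = 102*(90 + (5 - 2*2)) = 102*(90 + (5 - 4*1)) = 102*(90 + (5 - 4)) = 102*(90 + 1) = 102*91 = 9282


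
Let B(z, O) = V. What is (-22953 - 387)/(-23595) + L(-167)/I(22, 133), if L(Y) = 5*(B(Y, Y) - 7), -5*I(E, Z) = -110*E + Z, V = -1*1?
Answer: 3243972/3597451 ≈ 0.90174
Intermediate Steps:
V = -1
I(E, Z) = 22*E - Z/5 (I(E, Z) = -(-110*E + Z)/5 = -(Z - 110*E)/5 = 22*E - Z/5)
B(z, O) = -1
L(Y) = -40 (L(Y) = 5*(-1 - 7) = 5*(-8) = -40)
(-22953 - 387)/(-23595) + L(-167)/I(22, 133) = (-22953 - 387)/(-23595) - 40/(22*22 - 1/5*133) = -23340*(-1/23595) - 40/(484 - 133/5) = 1556/1573 - 40/2287/5 = 1556/1573 - 40*5/2287 = 1556/1573 - 200/2287 = 3243972/3597451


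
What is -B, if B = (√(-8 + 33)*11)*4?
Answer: -220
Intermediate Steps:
B = 220 (B = (√25*11)*4 = (5*11)*4 = 55*4 = 220)
-B = -1*220 = -220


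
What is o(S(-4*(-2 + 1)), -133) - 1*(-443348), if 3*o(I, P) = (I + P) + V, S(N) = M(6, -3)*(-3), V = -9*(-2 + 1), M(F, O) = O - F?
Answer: 1329947/3 ≈ 4.4332e+5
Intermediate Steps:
V = 9 (V = -9*(-1) = 9)
S(N) = 27 (S(N) = (-3 - 1*6)*(-3) = (-3 - 6)*(-3) = -9*(-3) = 27)
o(I, P) = 3 + I/3 + P/3 (o(I, P) = ((I + P) + 9)/3 = (9 + I + P)/3 = 3 + I/3 + P/3)
o(S(-4*(-2 + 1)), -133) - 1*(-443348) = (3 + (1/3)*27 + (1/3)*(-133)) - 1*(-443348) = (3 + 9 - 133/3) + 443348 = -97/3 + 443348 = 1329947/3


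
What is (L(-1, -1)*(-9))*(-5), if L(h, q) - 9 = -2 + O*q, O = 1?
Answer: 270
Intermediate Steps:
L(h, q) = 7 + q (L(h, q) = 9 + (-2 + 1*q) = 9 + (-2 + q) = 7 + q)
(L(-1, -1)*(-9))*(-5) = ((7 - 1)*(-9))*(-5) = (6*(-9))*(-5) = -54*(-5) = 270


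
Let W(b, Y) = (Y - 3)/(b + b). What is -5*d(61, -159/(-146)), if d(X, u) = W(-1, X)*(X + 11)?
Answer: 10440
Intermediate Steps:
W(b, Y) = (-3 + Y)/(2*b) (W(b, Y) = (-3 + Y)/((2*b)) = (-3 + Y)*(1/(2*b)) = (-3 + Y)/(2*b))
d(X, u) = (11 + X)*(3/2 - X/2) (d(X, u) = ((½)*(-3 + X)/(-1))*(X + 11) = ((½)*(-1)*(-3 + X))*(11 + X) = (3/2 - X/2)*(11 + X) = (11 + X)*(3/2 - X/2))
-5*d(61, -159/(-146)) = -5*(3 - 1*61)*(11 + 61)/2 = -5*(3 - 61)*72/2 = -5*(-58)*72/2 = -5*(-2088) = 10440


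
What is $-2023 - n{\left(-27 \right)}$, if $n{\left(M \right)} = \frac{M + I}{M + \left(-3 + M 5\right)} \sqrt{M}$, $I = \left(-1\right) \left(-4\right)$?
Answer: $-2023 - \frac{23 i \sqrt{3}}{55} \approx -2023.0 - 0.72431 i$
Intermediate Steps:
$I = 4$
$n{\left(M \right)} = \frac{\sqrt{M} \left(4 + M\right)}{-3 + 6 M}$ ($n{\left(M \right)} = \frac{M + 4}{M + \left(-3 + M 5\right)} \sqrt{M} = \frac{4 + M}{M + \left(-3 + 5 M\right)} \sqrt{M} = \frac{4 + M}{-3 + 6 M} \sqrt{M} = \frac{\sqrt{M} \left(4 + M\right)}{-3 + 6 M}$)
$-2023 - n{\left(-27 \right)} = -2023 - \frac{\sqrt{-27} \left(4 - 27\right)}{3 \left(-1 + 2 \left(-27\right)\right)} = -2023 - \frac{1}{3} \cdot 3 i \sqrt{3} \frac{1}{-1 - 54} \left(-23\right) = -2023 - \frac{1}{3} \cdot 3 i \sqrt{3} \frac{1}{-55} \left(-23\right) = -2023 - \frac{1}{3} \cdot 3 i \sqrt{3} \left(- \frac{1}{55}\right) \left(-23\right) = -2023 - \frac{23 i \sqrt{3}}{55}$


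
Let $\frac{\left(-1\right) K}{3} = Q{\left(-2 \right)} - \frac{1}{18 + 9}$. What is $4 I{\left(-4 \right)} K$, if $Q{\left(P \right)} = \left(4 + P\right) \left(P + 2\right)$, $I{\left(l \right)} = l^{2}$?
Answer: $\frac{64}{9} \approx 7.1111$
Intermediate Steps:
$Q{\left(P \right)} = \left(2 + P\right) \left(4 + P\right)$ ($Q{\left(P \right)} = \left(4 + P\right) \left(2 + P\right) = \left(2 + P\right) \left(4 + P\right)$)
$K = \frac{1}{9}$ ($K = - 3 \left(\left(8 + \left(-2\right)^{2} + 6 \left(-2\right)\right) - \frac{1}{18 + 9}\right) = - 3 \left(\left(8 + 4 - 12\right) - \frac{1}{27}\right) = - 3 \left(0 - \frac{1}{27}\right) = \left(-3\right) \left(- \frac{1}{27}\right) = \frac{1}{9} \approx 0.11111$)
$4 I{\left(-4 \right)} K = 4 \left(-4\right)^{2} \cdot \frac{1}{9} = 4 \cdot 16 \cdot \frac{1}{9} = 64 \cdot \frac{1}{9} = \frac{64}{9}$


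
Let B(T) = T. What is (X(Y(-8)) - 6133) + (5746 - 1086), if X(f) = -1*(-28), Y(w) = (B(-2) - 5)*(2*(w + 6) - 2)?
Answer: -1445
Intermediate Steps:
Y(w) = -70 - 14*w (Y(w) = (-2 - 5)*(2*(w + 6) - 2) = -7*(2*(6 + w) - 2) = -7*((12 + 2*w) - 2) = -7*(10 + 2*w) = -70 - 14*w)
X(f) = 28
(X(Y(-8)) - 6133) + (5746 - 1086) = (28 - 6133) + (5746 - 1086) = -6105 + 4660 = -1445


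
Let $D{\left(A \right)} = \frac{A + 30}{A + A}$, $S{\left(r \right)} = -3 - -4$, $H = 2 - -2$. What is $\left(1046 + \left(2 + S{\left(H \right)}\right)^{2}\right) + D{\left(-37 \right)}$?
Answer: $\frac{78077}{74} \approx 1055.1$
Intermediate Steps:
$H = 4$ ($H = 2 + 2 = 4$)
$S{\left(r \right)} = 1$ ($S{\left(r \right)} = -3 + 4 = 1$)
$D{\left(A \right)} = \frac{30 + A}{2 A}$
$\left(1046 + \left(2 + S{\left(H \right)}\right)^{2}\right) + D{\left(-37 \right)} = \left(1046 + \left(2 + 1\right)^{2}\right) + \frac{30 - 37}{2 \left(-37\right)} = \left(1046 + 3^{2}\right) + \frac{1}{2} \left(- \frac{1}{37}\right) \left(-7\right) = \left(1046 + 9\right) + \frac{7}{74} = 1055 + \frac{7}{74} = \frac{78077}{74}$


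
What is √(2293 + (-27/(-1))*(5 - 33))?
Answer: √1537 ≈ 39.205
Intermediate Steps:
√(2293 + (-27/(-1))*(5 - 33)) = √(2293 - 27*(-1)*(-28)) = √(2293 + 27*(-28)) = √(2293 - 756) = √1537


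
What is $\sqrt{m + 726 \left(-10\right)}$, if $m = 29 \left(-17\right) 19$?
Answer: $i \sqrt{16627} \approx 128.95 i$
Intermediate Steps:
$m = -9367$ ($m = \left(-493\right) 19 = -9367$)
$\sqrt{m + 726 \left(-10\right)} = \sqrt{-9367 + 726 \left(-10\right)} = \sqrt{-9367 - 7260} = \sqrt{-16627} = i \sqrt{16627}$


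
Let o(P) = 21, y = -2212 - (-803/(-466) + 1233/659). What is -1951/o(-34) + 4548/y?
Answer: -452260637095/4762769781 ≈ -94.958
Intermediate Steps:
y = -680395683/307094 (y = -2212 - (-803*(-1/466) + 1233*(1/659)) = -2212 - (803/466 + 1233/659) = -2212 - 1*1103755/307094 = -2212 - 1103755/307094 = -680395683/307094 ≈ -2215.6)
-1951/o(-34) + 4548/y = -1951/21 + 4548/(-680395683/307094) = -1951*1/21 + 4548*(-307094/680395683) = -1951/21 - 465554504/226798561 = -452260637095/4762769781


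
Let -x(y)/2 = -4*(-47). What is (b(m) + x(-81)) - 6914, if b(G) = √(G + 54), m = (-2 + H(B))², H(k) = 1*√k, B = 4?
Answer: -7290 + 3*√6 ≈ -7282.6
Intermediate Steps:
H(k) = √k
x(y) = -376 (x(y) = -(-8)*(-47) = -2*188 = -376)
m = 0 (m = (-2 + √4)² = (-2 + 2)² = 0² = 0)
b(G) = √(54 + G)
(b(m) + x(-81)) - 6914 = (√(54 + 0) - 376) - 6914 = (√54 - 376) - 6914 = (3*√6 - 376) - 6914 = (-376 + 3*√6) - 6914 = -7290 + 3*√6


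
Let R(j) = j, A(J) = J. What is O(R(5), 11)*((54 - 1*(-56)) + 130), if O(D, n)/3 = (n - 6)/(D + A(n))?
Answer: 225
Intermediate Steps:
O(D, n) = 3*(-6 + n)/(D + n) (O(D, n) = 3*((n - 6)/(D + n)) = 3*((-6 + n)/(D + n)) = 3*(-6 + n)/(D + n))
O(R(5), 11)*((54 - 1*(-56)) + 130) = (3*(-6 + 11)/(5 + 11))*((54 - 1*(-56)) + 130) = (3*5/16)*((54 + 56) + 130) = (3*(1/16)*5)*(110 + 130) = (15/16)*240 = 225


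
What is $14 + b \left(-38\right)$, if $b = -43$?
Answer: $1648$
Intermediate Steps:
$14 + b \left(-38\right) = 14 - -1634 = 14 + 1634 = 1648$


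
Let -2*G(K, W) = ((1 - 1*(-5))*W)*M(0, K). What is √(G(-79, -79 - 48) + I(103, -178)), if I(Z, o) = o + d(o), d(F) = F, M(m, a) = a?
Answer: I*√30455 ≈ 174.51*I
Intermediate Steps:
G(K, W) = -3*K*W (G(K, W) = -(1 - 1*(-5))*W*K/2 = -(1 + 5)*W*K/2 = -6*W*K/2 = -3*K*W)
I(Z, o) = 2*o (I(Z, o) = o + o = 2*o)
√(G(-79, -79 - 48) + I(103, -178)) = √(-3*(-79)*(-79 - 48) + 2*(-178)) = √(-3*(-79)*(-127) - 356) = √(-30099 - 356) = √(-30455) = I*√30455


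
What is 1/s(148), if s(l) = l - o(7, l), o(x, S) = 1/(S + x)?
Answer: 155/22939 ≈ 0.0067571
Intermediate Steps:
s(l) = l - 1/(7 + l) (s(l) = l - 1/(l + 7) = l - 1/(7 + l))
1/s(148) = 1/((-1 + 148*(7 + 148))/(7 + 148)) = 1/((-1 + 148*155)/155) = 1/((-1 + 22940)/155) = 1/((1/155)*22939) = 1/(22939/155) = 155/22939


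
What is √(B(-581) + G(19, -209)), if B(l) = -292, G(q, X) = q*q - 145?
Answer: 2*I*√19 ≈ 8.7178*I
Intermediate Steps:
G(q, X) = -145 + q² (G(q, X) = q² - 145 = -145 + q²)
√(B(-581) + G(19, -209)) = √(-292 + (-145 + 19²)) = √(-292 + (-145 + 361)) = √(-292 + 216) = √(-76) = 2*I*√19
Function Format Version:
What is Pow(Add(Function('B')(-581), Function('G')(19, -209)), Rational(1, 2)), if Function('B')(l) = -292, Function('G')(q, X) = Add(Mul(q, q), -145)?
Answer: Mul(2, I, Pow(19, Rational(1, 2))) ≈ Mul(8.7178, I)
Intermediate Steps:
Function('G')(q, X) = Add(-145, Pow(q, 2)) (Function('G')(q, X) = Add(Pow(q, 2), -145) = Add(-145, Pow(q, 2)))
Pow(Add(Function('B')(-581), Function('G')(19, -209)), Rational(1, 2)) = Pow(Add(-292, Add(-145, Pow(19, 2))), Rational(1, 2)) = Pow(Add(-292, Add(-145, 361)), Rational(1, 2)) = Pow(Add(-292, 216), Rational(1, 2)) = Pow(-76, Rational(1, 2)) = Mul(2, I, Pow(19, Rational(1, 2)))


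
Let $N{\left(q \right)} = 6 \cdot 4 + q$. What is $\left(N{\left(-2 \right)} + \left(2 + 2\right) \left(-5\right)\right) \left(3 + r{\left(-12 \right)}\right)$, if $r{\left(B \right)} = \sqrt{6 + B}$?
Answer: $6 + 2 i \sqrt{6} \approx 6.0 + 4.899 i$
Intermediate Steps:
$N{\left(q \right)} = 24 + q$
$\left(N{\left(-2 \right)} + \left(2 + 2\right) \left(-5\right)\right) \left(3 + r{\left(-12 \right)}\right) = \left(\left(24 - 2\right) + \left(2 + 2\right) \left(-5\right)\right) \left(3 + \sqrt{6 - 12}\right) = \left(22 + 4 \left(-5\right)\right) \left(3 + \sqrt{-6}\right) = \left(22 - 20\right) \left(3 + i \sqrt{6}\right) = 2 \left(3 + i \sqrt{6}\right) = 6 + 2 i \sqrt{6}$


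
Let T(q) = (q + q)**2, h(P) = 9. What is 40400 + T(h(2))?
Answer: 40724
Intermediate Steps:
T(q) = 4*q**2 (T(q) = (2*q)**2 = 4*q**2)
40400 + T(h(2)) = 40400 + 4*9**2 = 40400 + 4*81 = 40400 + 324 = 40724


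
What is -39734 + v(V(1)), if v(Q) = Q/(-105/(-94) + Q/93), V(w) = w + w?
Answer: -395455018/9953 ≈ -39732.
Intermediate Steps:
V(w) = 2*w
v(Q) = Q/(105/94 + Q/93) (v(Q) = Q/(-105*(-1/94) + Q*(1/93)) = Q/(105/94 + Q/93))
-39734 + v(V(1)) = -39734 + 8742*(2*1)/(9765 + 94*(2*1)) = -39734 + 8742*2/(9765 + 94*2) = -39734 + 8742*2/(9765 + 188) = -39734 + 8742*2/9953 = -39734 + 8742*2*(1/9953) = -39734 + 17484/9953 = -395455018/9953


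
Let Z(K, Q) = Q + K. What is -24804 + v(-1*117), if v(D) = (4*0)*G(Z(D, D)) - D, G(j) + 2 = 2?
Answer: -24687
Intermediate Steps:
Z(K, Q) = K + Q
G(j) = 0 (G(j) = -2 + 2 = 0)
v(D) = -D (v(D) = (4*0)*0 - D = 0*0 - D = 0 - D = -D)
-24804 + v(-1*117) = -24804 - (-1)*117 = -24804 - 1*(-117) = -24804 + 117 = -24687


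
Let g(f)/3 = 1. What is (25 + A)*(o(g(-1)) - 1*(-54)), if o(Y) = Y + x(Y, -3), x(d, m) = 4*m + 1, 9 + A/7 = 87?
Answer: 26266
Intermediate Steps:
A = 546 (A = -63 + 7*87 = -63 + 609 = 546)
g(f) = 3 (g(f) = 3*1 = 3)
x(d, m) = 1 + 4*m
o(Y) = -11 + Y (o(Y) = Y + (1 + 4*(-3)) = Y + (1 - 12) = Y - 11 = -11 + Y)
(25 + A)*(o(g(-1)) - 1*(-54)) = (25 + 546)*((-11 + 3) - 1*(-54)) = 571*(-8 + 54) = 571*46 = 26266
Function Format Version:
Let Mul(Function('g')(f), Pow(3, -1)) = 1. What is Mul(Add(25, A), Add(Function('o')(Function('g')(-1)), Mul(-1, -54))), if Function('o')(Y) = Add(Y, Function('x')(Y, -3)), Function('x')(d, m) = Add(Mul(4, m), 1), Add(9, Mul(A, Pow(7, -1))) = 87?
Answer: 26266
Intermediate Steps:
A = 546 (A = Add(-63, Mul(7, 87)) = Add(-63, 609) = 546)
Function('g')(f) = 3 (Function('g')(f) = Mul(3, 1) = 3)
Function('x')(d, m) = Add(1, Mul(4, m))
Function('o')(Y) = Add(-11, Y) (Function('o')(Y) = Add(Y, Add(1, Mul(4, -3))) = Add(Y, Add(1, -12)) = Add(Y, -11) = Add(-11, Y))
Mul(Add(25, A), Add(Function('o')(Function('g')(-1)), Mul(-1, -54))) = Mul(Add(25, 546), Add(Add(-11, 3), Mul(-1, -54))) = Mul(571, Add(-8, 54)) = Mul(571, 46) = 26266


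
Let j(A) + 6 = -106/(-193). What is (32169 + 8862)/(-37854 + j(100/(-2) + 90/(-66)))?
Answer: -7918983/7306874 ≈ -1.0838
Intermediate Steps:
j(A) = -1052/193 (j(A) = -6 - 106/(-193) = -6 - 106*(-1/193) = -6 + 106/193 = -1052/193)
(32169 + 8862)/(-37854 + j(100/(-2) + 90/(-66))) = (32169 + 8862)/(-37854 - 1052/193) = 41031/(-7306874/193) = 41031*(-193/7306874) = -7918983/7306874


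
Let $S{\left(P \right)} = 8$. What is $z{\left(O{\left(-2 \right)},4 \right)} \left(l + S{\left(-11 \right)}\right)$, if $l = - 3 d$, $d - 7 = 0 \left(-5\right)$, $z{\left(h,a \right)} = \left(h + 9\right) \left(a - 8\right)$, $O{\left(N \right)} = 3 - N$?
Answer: $728$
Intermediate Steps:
$z{\left(h,a \right)} = \left(-8 + a\right) \left(9 + h\right)$ ($z{\left(h,a \right)} = \left(9 + h\right) \left(-8 + a\right) = \left(-8 + a\right) \left(9 + h\right)$)
$d = 7$ ($d = 7 + 0 \left(-5\right) = 7 + 0 = 7$)
$l = -21$ ($l = \left(-3\right) 7 = -21$)
$z{\left(O{\left(-2 \right)},4 \right)} \left(l + S{\left(-11 \right)}\right) = \left(-72 - 8 \left(3 - -2\right) + 9 \cdot 4 + 4 \left(3 - -2\right)\right) \left(-21 + 8\right) = \left(-72 - 8 \left(3 + 2\right) + 36 + 4 \left(3 + 2\right)\right) \left(-13\right) = \left(-72 - 40 + 36 + 4 \cdot 5\right) \left(-13\right) = \left(-72 - 40 + 36 + 20\right) \left(-13\right) = \left(-56\right) \left(-13\right) = 728$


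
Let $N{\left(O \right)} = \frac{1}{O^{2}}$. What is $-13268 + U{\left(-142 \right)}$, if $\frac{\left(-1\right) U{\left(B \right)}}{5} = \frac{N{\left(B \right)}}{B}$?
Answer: $- \frac{37990105179}{2863288} \approx -13268.0$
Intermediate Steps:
$N{\left(O \right)} = \frac{1}{O^{2}}$
$U{\left(B \right)} = - \frac{5}{B^{3}}$ ($U{\left(B \right)} = - 5 \frac{1}{B^{2} B} = - \frac{5}{B^{3}}$)
$-13268 + U{\left(-142 \right)} = -13268 - \frac{5}{-2863288} = -13268 - - \frac{5}{2863288} = -13268 + \frac{5}{2863288} = - \frac{37990105179}{2863288}$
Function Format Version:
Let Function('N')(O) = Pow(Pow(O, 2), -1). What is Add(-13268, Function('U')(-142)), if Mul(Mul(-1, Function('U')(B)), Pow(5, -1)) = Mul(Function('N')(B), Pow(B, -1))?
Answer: Rational(-37990105179, 2863288) ≈ -13268.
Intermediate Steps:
Function('N')(O) = Pow(O, -2)
Function('U')(B) = Mul(-5, Pow(B, -3)) (Function('U')(B) = Mul(-5, Mul(Pow(B, -2), Pow(B, -1))) = Mul(-5, Pow(B, -3)))
Add(-13268, Function('U')(-142)) = Add(-13268, Mul(-5, Pow(-142, -3))) = Add(-13268, Mul(-5, Rational(-1, 2863288))) = Add(-13268, Rational(5, 2863288)) = Rational(-37990105179, 2863288)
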